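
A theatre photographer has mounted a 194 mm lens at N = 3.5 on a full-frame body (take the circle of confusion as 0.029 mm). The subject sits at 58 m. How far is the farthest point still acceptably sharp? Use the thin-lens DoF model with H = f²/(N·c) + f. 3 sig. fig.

68.7 m

Hyperfocal distance H = f²/(N·c) + f = 194²/(3.5 × 0.029) + 194 = 37636/0.1015 + 194 ≈ 370992.0 mm ≈ 371.0 m.
Far limit Df = s·(H − f)/(H − s) = 58000 × (370992.0 − 194) / (370992.0 − 58000) = 58000 × 370798.0 / 312992.0 ≈ 68712 mm ≈ 68.7 m.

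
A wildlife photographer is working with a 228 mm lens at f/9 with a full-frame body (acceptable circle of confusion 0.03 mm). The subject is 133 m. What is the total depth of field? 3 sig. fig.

Hyperfocal distance H = f²/(N·c) + f = 228²/(9 × 0.03) + 228 = 51984/0.27 + 228 ≈ 192761.3 mm ≈ 192.8 m.
Near limit Dn = s·(H − f)/(H + s − 2f) = 133000 × (192761.3 − 228) / (192761.3 + 133000 − 2 × 228) = 133000 × 192533.3 / 325305.3 ≈ 78717 mm.
Far limit Df = s·(H − f)/(H − s) = 133000 × (192761.3 − 228) / (192761.3 − 133000) = 133000 × 192533.3 / 59761.3 ≈ 428487 mm.
Depth of field = Df − Dn = 428487 − 78717 ≈ 349770 mm ≈ 350 m.

350 m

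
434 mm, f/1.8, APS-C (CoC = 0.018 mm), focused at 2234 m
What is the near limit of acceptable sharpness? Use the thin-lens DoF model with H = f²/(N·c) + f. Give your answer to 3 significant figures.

1610 m

Hyperfocal distance H = f²/(N·c) + f = 434²/(1.8 × 0.018) + 434 = 188356/0.0324 + 434 ≈ 5813890.8 mm ≈ 5814 m.
Near limit Dn = s·(H − f)/(H + s − 2f) = 2234000 × (5813890.8 − 434) / (5813890.8 + 2234000 − 2 × 434) = 2234000 × 5813456.8 / 8047022.8 ≈ 1613921 mm ≈ 1610 m.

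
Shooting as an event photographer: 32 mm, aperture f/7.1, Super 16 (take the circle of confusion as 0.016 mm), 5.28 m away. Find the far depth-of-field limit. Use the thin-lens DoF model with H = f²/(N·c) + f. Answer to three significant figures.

Hyperfocal distance H = f²/(N·c) + f = 32²/(7.1 × 0.016) + 32 = 1024/0.1136 + 32 ≈ 9046.1 mm ≈ 9.046 m.
Far limit Df = s·(H − f)/(H − s) = 5280 × (9046.1 − 32) / (9046.1 − 5280) = 5280 × 9014.1 / 3766.1 ≈ 12638 mm ≈ 12.6 m.

12.6 m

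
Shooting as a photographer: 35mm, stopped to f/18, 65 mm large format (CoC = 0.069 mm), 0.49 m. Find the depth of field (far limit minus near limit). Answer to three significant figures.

Hyperfocal distance H = f²/(N·c) + f = 35²/(18 × 0.069) + 35 = 1225/1.242 + 35 ≈ 1021.3 mm ≈ 1.021 m.
Near limit Dn = s·(H − f)/(H + s − 2f) = 490 × (1021.3 − 35) / (1021.3 + 490 − 2 × 35) = 490 × 986.3 / 1441.3 ≈ 335.31 mm.
Far limit Df = s·(H − f)/(H − s) = 490 × (1021.3 − 35) / (1021.3 − 490) = 490 × 986.3 / 531.3 ≈ 909.62 mm.
Depth of field = Df − Dn = 909.62 − 335.31 ≈ 574.31 mm ≈ 0.574 m.

0.574 m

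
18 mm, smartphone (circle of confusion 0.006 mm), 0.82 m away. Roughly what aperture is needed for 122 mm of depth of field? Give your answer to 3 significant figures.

Write h = H − f = f²/(N·c). The thin-lens limits are Dn = s·h/(h + (s−f)) and Df = s·h/(h − (s−f)), so DoF = Df − Dn = 2·s·(s−f)·h / (h² − (s−f)²).
That is a quadratic in h: DoF·h² − 2·s·(s−f)·h − DoF·(s−f)² = 0 ⇒ h = (s−f)·(s + √(s² + DoF²)) / DoF = 802 × (820 + √(820² + 122²)) / 122 = 802 × (820 + 829.026) / 122 ≈ 10840 mm.
Then N = f²/(c·h) = 18² / (0.006 × 10840) = 324 / 65.042 ≈ 4.98.

f/4.98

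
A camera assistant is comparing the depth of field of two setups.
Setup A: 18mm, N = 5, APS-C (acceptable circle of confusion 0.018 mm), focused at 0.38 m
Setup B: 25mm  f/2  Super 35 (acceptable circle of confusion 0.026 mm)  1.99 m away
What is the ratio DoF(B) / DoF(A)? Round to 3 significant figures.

Setup A: H = 18²/(5×0.018) + 18 ≈ 3618.0 mm; DoF = Df − Dn = 422.483 − 345.280 ≈ 77.203 mm.
Setup B: H = 25²/(2×0.026) + 25 ≈ 12044.2 mm; DoF = Df − Dn = 2378.93 − 1710.37 ≈ 668.56 mm.
Ratio = 668.56 / 77.203 ≈ 8.66.

8.66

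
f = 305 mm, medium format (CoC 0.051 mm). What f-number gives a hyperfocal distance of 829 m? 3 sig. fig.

Rearrange H = f²/(N·c) + f for N: N = f² / ((H − f)·c).
N = 305² / ((829000 − 305) × 0.051) = 93025 / 42263 ≈ 2.20.

f/2.20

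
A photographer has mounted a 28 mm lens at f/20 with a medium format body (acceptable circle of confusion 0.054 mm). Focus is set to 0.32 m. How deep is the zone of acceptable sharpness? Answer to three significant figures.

Hyperfocal distance H = f²/(N·c) + f = 28²/(20 × 0.054) + 28 = 784/1.08 + 28 ≈ 753.9 mm ≈ 0.754 m.
Near limit Dn = s·(H − f)/(H + s − 2f) = 320 × (753.9 − 28) / (753.9 + 320 − 2 × 28) = 320 × 725.9 / 1017.9 ≈ 228.21 mm.
Far limit Df = s·(H − f)/(H − s) = 320 × (753.9 − 28) / (753.9 − 320) = 320 × 725.9 / 433.9 ≈ 535.34 mm.
Depth of field = Df − Dn = 535.34 − 228.21 ≈ 307.13 mm.

307 mm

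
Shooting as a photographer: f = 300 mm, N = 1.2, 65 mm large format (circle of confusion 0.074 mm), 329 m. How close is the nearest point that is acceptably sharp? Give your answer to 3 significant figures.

248 m

Hyperfocal distance H = f²/(N·c) + f = 300²/(1.2 × 0.074) + 300 = 90000/0.0888 + 300 ≈ 1013813.5 mm ≈ 1014 m.
Near limit Dn = s·(H − f)/(H + s − 2f) = 329000 × (1013813.5 − 300) / (1013813.5 + 329000 − 2 × 300) = 329000 × 1013513.5 / 1342213.5 ≈ 248430 mm ≈ 248 m.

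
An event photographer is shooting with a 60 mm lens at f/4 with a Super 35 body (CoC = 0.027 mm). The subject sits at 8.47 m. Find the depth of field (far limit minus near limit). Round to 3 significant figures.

4.56 m

Hyperfocal distance H = f²/(N·c) + f = 60²/(4 × 0.027) + 60 = 3600/0.108 + 60 ≈ 33393.3 mm ≈ 33.39 m.
Near limit Dn = s·(H − f)/(H + s − 2f) = 8470 × (33393.3 − 60) / (33393.3 + 8470 − 2 × 60) = 8470 × 33333.3 / 41743.3 ≈ 6763.6 mm.
Far limit Df = s·(H − f)/(H − s) = 8470 × (33393.3 − 60) / (33393.3 − 8470) = 8470 × 33333.3 / 24923.3 ≈ 11328.1 mm.
Depth of field = Df − Dn = 11328.1 − 6763.6 ≈ 4564.5 mm ≈ 4.56 m.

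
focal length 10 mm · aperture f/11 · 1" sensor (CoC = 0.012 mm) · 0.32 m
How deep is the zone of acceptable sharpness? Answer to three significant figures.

315 mm

Hyperfocal distance H = f²/(N·c) + f = 10²/(11 × 0.012) + 10 = 100/0.132 + 10 ≈ 767.6 mm ≈ 0.768 m.
Near limit Dn = s·(H − f)/(H + s − 2f) = 320 × (767.6 − 10) / (767.6 + 320 − 2 × 10) = 320 × 757.6 / 1067.6 ≈ 227.08 mm.
Far limit Df = s·(H − f)/(H − s) = 320 × (767.6 − 10) / (767.6 − 320) = 320 × 757.6 / 447.6 ≈ 541.64 mm.
Depth of field = Df − Dn = 541.64 − 227.08 ≈ 314.56 mm.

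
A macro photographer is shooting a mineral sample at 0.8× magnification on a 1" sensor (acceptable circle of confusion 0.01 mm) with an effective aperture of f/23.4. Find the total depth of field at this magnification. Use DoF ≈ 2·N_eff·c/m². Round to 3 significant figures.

0.731 mm

At magnification m, DoF ≈ 2·N_eff·c/m² = 2 × 23.4 × 0.01 / 0.8² = 0.468 / 0.64 ≈ 0.731 mm.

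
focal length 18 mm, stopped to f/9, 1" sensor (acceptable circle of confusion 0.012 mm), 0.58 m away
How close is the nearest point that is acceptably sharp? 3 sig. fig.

488 mm

Hyperfocal distance H = f²/(N·c) + f = 18²/(9 × 0.012) + 18 = 324/0.108 + 18 ≈ 3018.0 mm ≈ 3.018 m.
Near limit Dn = s·(H − f)/(H + s − 2f) = 580 × (3018.0 − 18) / (3018.0 + 580 − 2 × 18) = 580 × 3000.0 / 3562.0 ≈ 488.49 mm.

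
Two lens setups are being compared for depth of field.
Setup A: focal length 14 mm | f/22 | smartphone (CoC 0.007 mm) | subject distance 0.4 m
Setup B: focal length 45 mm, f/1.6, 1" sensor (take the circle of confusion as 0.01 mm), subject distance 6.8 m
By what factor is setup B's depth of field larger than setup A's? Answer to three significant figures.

2.72

Setup A: H = 14²/(22×0.007) + 14 ≈ 1286.7 mm; DoF = Df − Dn = 574.12 − 306.92 ≈ 267.20 mm.
Setup B: H = 45²/(1.6×0.01) + 45 ≈ 126607.5 mm; DoF = Df − Dn = 7183.40 − 6455.45 ≈ 727.95 mm.
Ratio = 727.95 / 267.20 ≈ 2.72.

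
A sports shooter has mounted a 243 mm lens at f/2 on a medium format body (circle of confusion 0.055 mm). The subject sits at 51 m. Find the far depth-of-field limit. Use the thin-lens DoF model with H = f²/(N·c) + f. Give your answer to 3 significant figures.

Hyperfocal distance H = f²/(N·c) + f = 243²/(2 × 0.055) + 243 = 59049/0.11 + 243 ≈ 537052.1 mm ≈ 537.1 m.
Far limit Df = s·(H − f)/(H − s) = 51000 × (537052.1 − 243) / (537052.1 − 51000) = 51000 × 536809.1 / 486052.1 ≈ 56326 mm ≈ 56.3 m.

56.3 m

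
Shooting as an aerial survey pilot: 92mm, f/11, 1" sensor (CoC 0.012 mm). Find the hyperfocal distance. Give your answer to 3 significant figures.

Hyperfocal distance H = f²/(N·c) + f = 92²/(11 × 0.012) + 92 = 8464/0.132 + 92 ≈ 64213.2 mm ≈ 64.2 m.

64.2 m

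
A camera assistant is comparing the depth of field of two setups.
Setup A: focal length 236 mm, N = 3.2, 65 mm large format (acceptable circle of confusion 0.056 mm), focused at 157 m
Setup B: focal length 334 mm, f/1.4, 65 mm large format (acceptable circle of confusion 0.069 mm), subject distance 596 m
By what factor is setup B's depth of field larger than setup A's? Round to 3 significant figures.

3.94

Setup A: H = 236²/(3.2×0.056) + 236 ≈ 311039.6 mm; DoF = Df − Dn = 316777 − 104362 ≈ 212415 mm.
Setup B: H = 334²/(1.4×0.069) + 334 ≈ 1155158.0 mm; DoF = Df − Dn = 1230913 − 393190 ≈ 837723 mm.
Ratio = 837723 / 212415 ≈ 3.94.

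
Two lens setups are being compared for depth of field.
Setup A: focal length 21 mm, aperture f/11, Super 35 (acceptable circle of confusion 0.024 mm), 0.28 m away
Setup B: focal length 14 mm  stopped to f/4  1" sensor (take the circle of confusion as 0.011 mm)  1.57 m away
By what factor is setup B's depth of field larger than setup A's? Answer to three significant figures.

Setup A: H = 21²/(11×0.024) + 21 ≈ 1691.5 mm; DoF = Df − Dn = 331.380 − 242.414 ≈ 88.966 mm.
Setup B: H = 14²/(4×0.011) + 14 ≈ 4468.5 mm; DoF = Df − Dn = 2412.8 − 1163.6 ≈ 1249.2 mm.
Ratio = 1249.2 / 88.966 ≈ 14.0.

14.0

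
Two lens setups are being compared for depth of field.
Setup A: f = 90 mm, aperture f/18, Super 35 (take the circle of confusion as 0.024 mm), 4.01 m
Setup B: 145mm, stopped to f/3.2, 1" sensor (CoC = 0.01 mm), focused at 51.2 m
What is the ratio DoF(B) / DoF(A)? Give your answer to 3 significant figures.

4.57

Setup A: H = 90²/(18×0.024) + 90 ≈ 18840.0 mm; DoF = Df − Dn = 5070.0 − 3316.6 ≈ 1753.4 mm.
Setup B: H = 145²/(3.2×0.01) + 145 ≈ 657176.2 mm; DoF = Df − Dn = 55513.7 − 47508.3 ≈ 8005.4 mm.
Ratio = 8005.4 / 1753.4 ≈ 4.57.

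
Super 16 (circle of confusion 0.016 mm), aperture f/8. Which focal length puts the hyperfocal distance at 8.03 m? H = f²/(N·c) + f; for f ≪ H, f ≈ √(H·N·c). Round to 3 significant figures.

32.0 mm

From H = f²/(N·c) + f, with f ≪ H: f ≈ √(H·N·c) = √(8030 × 8 × 0.016) = √1027.8 ≈ 32.06 mm.
Exact: f² + N·c·f − N·c·H = 0 ⇒ f = (−N·c + √((N·c)² + 4·N·c·H))/2 = (−0.128 + √4111.4)/2 ≈ 31.996 mm ≈ 32.0 mm.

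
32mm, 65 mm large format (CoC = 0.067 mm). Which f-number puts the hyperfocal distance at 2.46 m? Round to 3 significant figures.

Rearrange H = f²/(N·c) + f for N: N = f² / ((H − f)·c).
N = 32² / ((2460 − 32) × 0.067) = 1024 / 162.7 ≈ 6.29.

f/6.29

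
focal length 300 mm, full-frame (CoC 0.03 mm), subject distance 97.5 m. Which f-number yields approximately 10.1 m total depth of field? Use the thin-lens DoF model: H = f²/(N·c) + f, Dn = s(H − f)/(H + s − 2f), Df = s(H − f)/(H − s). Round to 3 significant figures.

Write h = H − f = f²/(N·c). The thin-lens limits are Dn = s·h/(h + (s−f)) and Df = s·h/(h − (s−f)), so DoF = Df − Dn = 2·s·(s−f)·h / (h² − (s−f)²).
That is a quadratic in h: DoF·h² − 2·s·(s−f)·h − DoF·(s−f)² = 0 ⇒ h = (s−f)·(s + √(s² + DoF²)) / DoF = 97200 × (97500 + √(97500² + 10100²)) / 10100 = 97200 × (97500 + 98021.7) / 10100 ≈ 1881655 mm.
Then N = f²/(c·h) = 300² / (0.03 × 1881655) = 90000 / 56450 ≈ 1.59.

f/1.59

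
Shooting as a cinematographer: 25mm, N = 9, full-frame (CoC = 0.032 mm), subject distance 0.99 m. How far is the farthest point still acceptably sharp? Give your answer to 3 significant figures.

1.78 m

Hyperfocal distance H = f²/(N·c) + f = 25²/(9 × 0.032) + 25 = 625/0.288 + 25 ≈ 2195.1 mm ≈ 2.195 m.
Far limit Df = s·(H − f)/(H − s) = 990 × (2195.1 − 25) / (2195.1 − 990) = 990 × 2170.1 / 1205.1 ≈ 1782.7 mm ≈ 1.78 m.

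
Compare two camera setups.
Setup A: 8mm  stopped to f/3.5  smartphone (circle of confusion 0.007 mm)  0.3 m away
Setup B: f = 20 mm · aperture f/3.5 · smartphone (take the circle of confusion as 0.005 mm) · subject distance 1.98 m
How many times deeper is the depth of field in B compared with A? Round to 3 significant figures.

5.04

Setup A: H = 8²/(3.5×0.007) + 8 ≈ 2620.2 mm; DoF = Df − Dn = 337.755 − 269.837 ≈ 67.918 mm.
Setup B: H = 20²/(3.5×0.005) + 20 ≈ 22877.1 mm; DoF = Df − Dn = 2165.71 − 1823.62 ≈ 342.09 mm.
Ratio = 342.09 / 67.918 ≈ 5.04.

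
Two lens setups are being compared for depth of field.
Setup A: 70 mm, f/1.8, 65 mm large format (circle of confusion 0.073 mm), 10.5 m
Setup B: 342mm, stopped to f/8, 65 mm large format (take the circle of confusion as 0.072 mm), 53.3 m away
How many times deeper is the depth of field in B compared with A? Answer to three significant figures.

Setup A: H = 70²/(1.8×0.073) + 70 ≈ 37360.7 mm; DoF = Df − Dn = 14577.1 − 8205.1 ≈ 6372.0 mm.
Setup B: H = 342²/(8×0.072) + 342 ≈ 203404.5 mm; DoF = Df − Dn = 72105 − 42275 ≈ 29830 mm.
Ratio = 29830 / 6372.0 ≈ 4.68.

4.68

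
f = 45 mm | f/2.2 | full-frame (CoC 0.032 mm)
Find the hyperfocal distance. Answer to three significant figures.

28.8 m

Hyperfocal distance H = f²/(N·c) + f = 45²/(2.2 × 0.032) + 45 = 2025/0.0704 + 45 ≈ 28809.2 mm ≈ 28.8 m.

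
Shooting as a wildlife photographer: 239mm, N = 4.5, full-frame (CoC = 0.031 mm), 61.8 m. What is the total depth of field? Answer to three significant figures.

19.0 m

Hyperfocal distance H = f²/(N·c) + f = 239²/(4.5 × 0.031) + 239 = 57121/0.1395 + 239 ≈ 409708.5 mm ≈ 409.7 m.
Near limit Dn = s·(H − f)/(H + s − 2f) = 61800 × (409708.5 − 239) / (409708.5 + 61800 − 2 × 239) = 61800 × 409469.5 / 471030.5 ≈ 53723 mm.
Far limit Df = s·(H − f)/(H − s) = 61800 × (409708.5 − 239) / (409708.5 − 61800) = 61800 × 409469.5 / 347908.5 ≈ 72735 mm.
Depth of field = Df − Dn = 72735 − 53723 ≈ 19012 mm ≈ 19.0 m.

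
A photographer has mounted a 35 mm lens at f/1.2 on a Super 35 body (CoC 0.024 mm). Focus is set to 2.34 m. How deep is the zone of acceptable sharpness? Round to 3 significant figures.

Hyperfocal distance H = f²/(N·c) + f = 35²/(1.2 × 0.024) + 35 = 1225/0.0288 + 35 ≈ 42569.7 mm ≈ 42.57 m.
Near limit Dn = s·(H − f)/(H + s − 2f) = 2340 × (42569.7 − 35) / (42569.7 + 2340 − 2 × 35) = 2340 × 42534.7 / 44839.7 ≈ 2219.71 mm.
Far limit Df = s·(H − f)/(H − s) = 2340 × (42569.7 − 35) / (42569.7 − 2340) = 2340 × 42534.7 / 40229.7 ≈ 2474.07 mm.
Depth of field = Df − Dn = 2474.07 − 2219.71 ≈ 254.36 mm.

254 mm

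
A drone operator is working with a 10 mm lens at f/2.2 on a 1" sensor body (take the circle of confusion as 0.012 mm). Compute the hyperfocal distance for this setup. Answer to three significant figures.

3.80 m

Hyperfocal distance H = f²/(N·c) + f = 10²/(2.2 × 0.012) + 10 = 100/0.0264 + 10 ≈ 3797.9 mm ≈ 3.80 m.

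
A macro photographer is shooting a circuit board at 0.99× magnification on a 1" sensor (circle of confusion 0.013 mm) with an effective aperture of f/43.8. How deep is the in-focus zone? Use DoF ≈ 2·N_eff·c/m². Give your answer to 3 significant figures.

At magnification m, DoF ≈ 2·N_eff·c/m² = 2 × 43.8 × 0.013 / 0.99² = 1.139 / 0.9801 ≈ 1.16 mm.

1.16 mm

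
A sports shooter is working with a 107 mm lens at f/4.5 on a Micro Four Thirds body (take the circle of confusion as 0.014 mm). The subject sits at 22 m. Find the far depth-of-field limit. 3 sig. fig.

25.0 m

Hyperfocal distance H = f²/(N·c) + f = 107²/(4.5 × 0.014) + 107 = 11449/0.063 + 107 ≈ 181837.2 mm ≈ 181.8 m.
Far limit Df = s·(H − f)/(H − s) = 22000 × (181837.2 − 107) / (181837.2 − 22000) = 22000 × 181730.2 / 159837.2 ≈ 25013 mm ≈ 25.0 m.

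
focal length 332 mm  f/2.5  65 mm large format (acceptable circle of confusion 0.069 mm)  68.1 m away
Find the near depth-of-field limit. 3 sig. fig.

Hyperfocal distance H = f²/(N·c) + f = 332²/(2.5 × 0.069) + 332 = 110224/0.1725 + 332 ≈ 639311.7 mm ≈ 639.3 m.
Near limit Dn = s·(H − f)/(H + s − 2f) = 68100 × (639311.7 − 332) / (639311.7 + 68100 − 2 × 332) = 68100 × 638979.7 / 706747.7 ≈ 61570 mm ≈ 61.6 m.

61.6 m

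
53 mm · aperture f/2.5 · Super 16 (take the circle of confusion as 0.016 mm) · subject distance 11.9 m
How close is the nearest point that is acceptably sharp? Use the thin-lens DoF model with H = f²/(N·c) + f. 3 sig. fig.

10.2 m

Hyperfocal distance H = f²/(N·c) + f = 53²/(2.5 × 0.016) + 53 = 2809/0.04 + 53 ≈ 70278.0 mm ≈ 70.28 m.
Near limit Dn = s·(H − f)/(H + s − 2f) = 11900 × (70278.0 − 53) / (70278.0 + 11900 − 2 × 53) = 11900 × 70225.0 / 82072.0 ≈ 10182 mm ≈ 10.2 m.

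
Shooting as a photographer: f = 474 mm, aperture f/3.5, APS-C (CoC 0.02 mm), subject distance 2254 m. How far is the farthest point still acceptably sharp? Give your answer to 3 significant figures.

Hyperfocal distance H = f²/(N·c) + f = 474²/(3.5 × 0.02) + 474 = 224676/0.07 + 474 ≈ 3210131.1 mm ≈ 3210 m.
Far limit Df = s·(H − f)/(H − s) = 2254000 × (3210131.1 − 474) / (3210131.1 − 2254000) = 2254000 × 3209657.1 / 956131.1 ≈ 7566501 mm ≈ 7570 m.

7570 m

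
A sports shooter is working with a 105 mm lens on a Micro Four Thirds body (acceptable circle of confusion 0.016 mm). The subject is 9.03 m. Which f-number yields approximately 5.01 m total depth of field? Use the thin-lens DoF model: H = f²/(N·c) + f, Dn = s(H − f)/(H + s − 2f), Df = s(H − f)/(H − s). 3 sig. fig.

Write h = H − f = f²/(N·c). The thin-lens limits are Dn = s·h/(h + (s−f)) and Df = s·h/(h − (s−f)), so DoF = Df − Dn = 2·s·(s−f)·h / (h² − (s−f)²).
That is a quadratic in h: DoF·h² − 2·s·(s−f)·h − DoF·(s−f)² = 0 ⇒ h = (s−f)·(s + √(s² + DoF²)) / DoF = 8925 × (9030 + √(9030² + 5010²)) / 5010 = 8925 × (9030 + 10326.7) / 5010 ≈ 34483 mm.
Then N = f²/(c·h) = 105² / (0.016 × 34483) = 11025 / 551.72 ≈ 20.

f/20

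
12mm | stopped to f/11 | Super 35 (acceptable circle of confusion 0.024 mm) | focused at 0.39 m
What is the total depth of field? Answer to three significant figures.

1.04 m

Hyperfocal distance H = f²/(N·c) + f = 12²/(11 × 0.024) + 12 = 144/0.264 + 12 ≈ 557.5 mm ≈ 0.557 m.
Near limit Dn = s·(H − f)/(H + s − 2f) = 390 × (557.5 − 12) / (557.5 + 390 − 2 × 12) = 390 × 545.5 / 923.5 ≈ 230.4 mm.
Far limit Df = s·(H − f)/(H − s) = 390 × (557.5 − 12) / (557.5 − 390) = 390 × 545.5 / 167.5 ≈ 1270.4 mm.
Depth of field = Df − Dn = 1270.4 − 230.4 ≈ 1040.0 mm ≈ 1.04 m.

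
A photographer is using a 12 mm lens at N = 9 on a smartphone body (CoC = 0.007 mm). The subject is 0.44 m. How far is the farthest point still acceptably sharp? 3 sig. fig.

Hyperfocal distance H = f²/(N·c) + f = 12²/(9 × 0.007) + 12 = 144/0.063 + 12 ≈ 2297.7 mm ≈ 2.298 m.
Far limit Df = s·(H − f)/(H − s) = 440 × (2297.7 − 12) / (2297.7 − 440) = 440 × 2285.7 / 1857.7 ≈ 541.37 mm ≈ 0.541 m.

0.541 m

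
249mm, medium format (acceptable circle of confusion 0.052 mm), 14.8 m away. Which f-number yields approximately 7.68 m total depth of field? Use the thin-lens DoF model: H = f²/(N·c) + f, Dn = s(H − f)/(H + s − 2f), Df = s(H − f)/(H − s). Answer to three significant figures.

Write h = H − f = f²/(N·c). The thin-lens limits are Dn = s·h/(h + (s−f)) and Df = s·h/(h − (s−f)), so DoF = Df − Dn = 2·s·(s−f)·h / (h² − (s−f)²).
That is a quadratic in h: DoF·h² − 2·s·(s−f)·h − DoF·(s−f)² = 0 ⇒ h = (s−f)·(s + √(s² + DoF²)) / DoF = 14551 × (14800 + √(14800² + 7680²)) / 7680 = 14551 × (14800 + 16674.0) / 7680 ≈ 59633 mm.
Then N = f²/(c·h) = 249² / (0.052 × 59633) = 62001 / 3100.9 ≈ 20.

f/20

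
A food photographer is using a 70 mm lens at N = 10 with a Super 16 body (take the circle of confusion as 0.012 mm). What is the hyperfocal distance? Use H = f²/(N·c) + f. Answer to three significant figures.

Hyperfocal distance H = f²/(N·c) + f = 70²/(10 × 0.012) + 70 = 4900/0.12 + 70 ≈ 40903.3 mm ≈ 40.9 m.

40.9 m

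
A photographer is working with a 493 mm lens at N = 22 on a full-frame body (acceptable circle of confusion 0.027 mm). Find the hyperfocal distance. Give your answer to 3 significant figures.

Hyperfocal distance H = f²/(N·c) + f = 493²/(22 × 0.027) + 493 = 243049/0.594 + 493 ≈ 409666.4 mm ≈ 410 m.

410 m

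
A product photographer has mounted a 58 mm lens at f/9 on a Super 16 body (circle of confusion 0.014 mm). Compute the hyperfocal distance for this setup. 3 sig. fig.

Hyperfocal distance H = f²/(N·c) + f = 58²/(9 × 0.014) + 58 = 3364/0.126 + 58 ≈ 26756.4 mm ≈ 26.8 m.

26.8 m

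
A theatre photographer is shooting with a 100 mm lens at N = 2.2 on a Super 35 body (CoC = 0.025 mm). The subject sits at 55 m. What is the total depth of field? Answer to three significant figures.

Hyperfocal distance H = f²/(N·c) + f = 100²/(2.2 × 0.025) + 100 = 10000/0.055 + 100 ≈ 181918.2 mm ≈ 181.9 m.
Near limit Dn = s·(H − f)/(H + s − 2f) = 55000 × (181918.2 − 100) / (181918.2 + 55000 − 2 × 100) = 55000 × 181818.2 / 236718.2 ≈ 42244 mm.
Far limit Df = s·(H − f)/(H − s) = 55000 × (181918.2 − 100) / (181918.2 − 55000) = 55000 × 181818.2 / 126918.2 ≈ 78791 mm.
Depth of field = Df − Dn = 78791 − 42244 ≈ 36547 mm ≈ 36.5 m.

36.5 m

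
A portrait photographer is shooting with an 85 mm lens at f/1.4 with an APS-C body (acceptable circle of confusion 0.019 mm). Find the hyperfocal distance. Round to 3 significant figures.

Hyperfocal distance H = f²/(N·c) + f = 85²/(1.4 × 0.019) + 85 = 7225/0.0266 + 85 ≈ 271701.5 mm ≈ 272 m.

272 m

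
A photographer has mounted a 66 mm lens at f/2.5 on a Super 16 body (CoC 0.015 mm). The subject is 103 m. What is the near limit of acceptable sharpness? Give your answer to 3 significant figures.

Hyperfocal distance H = f²/(N·c) + f = 66²/(2.5 × 0.015) + 66 = 4356/0.0375 + 66 ≈ 116226.0 mm ≈ 116.2 m.
Near limit Dn = s·(H − f)/(H + s − 2f) = 103000 × (116226.0 − 66) / (116226.0 + 103000 − 2 × 66) = 103000 × 116160.0 / 219094.0 ≈ 54609 mm ≈ 54.6 m.

54.6 m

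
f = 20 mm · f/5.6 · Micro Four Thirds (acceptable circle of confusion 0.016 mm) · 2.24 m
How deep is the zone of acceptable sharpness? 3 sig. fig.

Hyperfocal distance H = f²/(N·c) + f = 20²/(5.6 × 0.016) + 20 = 400/0.0896 + 20 ≈ 4484.3 mm ≈ 4.484 m.
Near limit Dn = s·(H − f)/(H + s − 2f) = 2240 × (4484.3 − 20) / (4484.3 + 2240 − 2 × 20) = 2240 × 4464.3 / 6684.3 ≈ 1496.0 mm.
Far limit Df = s·(H − f)/(H − s) = 2240 × (4484.3 − 20) / (4484.3 − 2240) = 2240 × 4464.3 / 2244.3 ≈ 4455.8 mm.
Depth of field = Df − Dn = 4455.8 − 1496.0 ≈ 2959.8 mm ≈ 2.96 m.

2.96 m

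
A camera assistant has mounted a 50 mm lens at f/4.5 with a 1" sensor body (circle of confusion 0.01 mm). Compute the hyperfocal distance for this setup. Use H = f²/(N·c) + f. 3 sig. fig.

Hyperfocal distance H = f²/(N·c) + f = 50²/(4.5 × 0.01) + 50 = 2500/0.045 + 50 ≈ 55605.6 mm ≈ 55.6 m.

55.6 m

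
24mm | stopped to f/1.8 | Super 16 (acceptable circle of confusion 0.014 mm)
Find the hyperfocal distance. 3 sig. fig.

22.9 m

Hyperfocal distance H = f²/(N·c) + f = 24²/(1.8 × 0.014) + 24 = 576/0.0252 + 24 ≈ 22881.1 mm ≈ 22.9 m.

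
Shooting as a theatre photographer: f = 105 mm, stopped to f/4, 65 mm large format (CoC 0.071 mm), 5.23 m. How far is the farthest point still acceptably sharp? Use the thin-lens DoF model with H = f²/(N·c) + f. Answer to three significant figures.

6.03 m

Hyperfocal distance H = f²/(N·c) + f = 105²/(4 × 0.071) + 105 = 11025/0.284 + 105 ≈ 38925.4 mm ≈ 38.93 m.
Far limit Df = s·(H − f)/(H − s) = 5230 × (38925.4 − 105) / (38925.4 − 5230) = 5230 × 38820.4 / 33695.4 ≈ 6025.5 mm ≈ 6.03 m.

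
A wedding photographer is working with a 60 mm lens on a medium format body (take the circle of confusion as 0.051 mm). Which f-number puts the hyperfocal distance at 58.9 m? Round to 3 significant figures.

f/1.20

Rearrange H = f²/(N·c) + f for N: N = f² / ((H − f)·c).
N = 60² / ((58900 − 60) × 0.051) = 3600 / 3001 ≈ 1.20.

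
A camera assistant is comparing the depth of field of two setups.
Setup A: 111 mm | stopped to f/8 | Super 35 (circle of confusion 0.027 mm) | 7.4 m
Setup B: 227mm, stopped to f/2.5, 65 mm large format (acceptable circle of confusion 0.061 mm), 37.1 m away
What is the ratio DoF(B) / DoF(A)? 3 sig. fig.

Setup A: H = 111²/(8×0.027) + 111 ≈ 57152.7 mm; DoF = Df − Dn = 8484.1 − 6561.5 ≈ 1922.6 mm.
Setup B: H = 227²/(2.5×0.061) + 227 ≈ 338122.1 mm; DoF = Df − Dn = 41644.5 − 33449.8 ≈ 8194.7 mm.
Ratio = 8194.7 / 1922.6 ≈ 4.26.

4.26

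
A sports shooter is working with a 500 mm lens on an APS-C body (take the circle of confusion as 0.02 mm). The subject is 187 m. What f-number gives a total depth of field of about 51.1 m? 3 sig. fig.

Write h = H − f = f²/(N·c). The thin-lens limits are Dn = s·h/(h + (s−f)) and Df = s·h/(h − (s−f)), so DoF = Df − Dn = 2·s·(s−f)·h / (h² − (s−f)²).
That is a quadratic in h: DoF·h² − 2·s·(s−f)·h − DoF·(s−f)² = 0 ⇒ h = (s−f)·(s + √(s² + DoF²)) / DoF = 186500 × (187000 + √(187000² + 51100²)) / 51100 = 186500 × (187000 + 193856) / 51100 ≈ 1390013 mm.
Then N = f²/(c·h) = 500² / (0.02 × 1390013) = 250000 / 27800 ≈ 8.99.

f/8.99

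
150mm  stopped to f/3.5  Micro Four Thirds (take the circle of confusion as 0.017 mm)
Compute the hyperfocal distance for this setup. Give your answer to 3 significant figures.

378 m

Hyperfocal distance H = f²/(N·c) + f = 150²/(3.5 × 0.017) + 150 = 22500/0.0595 + 150 ≈ 378301.3 mm ≈ 378 m.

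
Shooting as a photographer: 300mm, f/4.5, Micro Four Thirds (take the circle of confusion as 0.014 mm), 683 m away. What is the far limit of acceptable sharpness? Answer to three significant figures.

1310 m

Hyperfocal distance H = f²/(N·c) + f = 300²/(4.5 × 0.014) + 300 = 90000/0.063 + 300 ≈ 1428871.4 mm ≈ 1429 m.
Far limit Df = s·(H − f)/(H − s) = 683000 × (1428871.4 − 300) / (1428871.4 − 683000) = 683000 × 1428571.4 / 745871.4 ≈ 1308153 mm ≈ 1310 m.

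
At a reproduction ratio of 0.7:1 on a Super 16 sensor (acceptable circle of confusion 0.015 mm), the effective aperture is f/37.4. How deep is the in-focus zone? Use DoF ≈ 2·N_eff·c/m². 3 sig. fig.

2.29 mm

At magnification m, DoF ≈ 2·N_eff·c/m² = 2 × 37.4 × 0.015 / 0.7² = 1.122 / 0.49 ≈ 2.29 mm.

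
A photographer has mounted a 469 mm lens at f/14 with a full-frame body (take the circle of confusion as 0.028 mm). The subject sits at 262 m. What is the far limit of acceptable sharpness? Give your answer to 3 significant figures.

Hyperfocal distance H = f²/(N·c) + f = 469²/(14 × 0.028) + 469 = 219961/0.392 + 469 ≈ 561594.0 mm ≈ 561.6 m.
Far limit Df = s·(H − f)/(H − s) = 262000 × (561594.0 − 469) / (561594.0 − 262000) = 262000 × 561125.0 / 299594.0 ≈ 490713 mm ≈ 491 m.

491 m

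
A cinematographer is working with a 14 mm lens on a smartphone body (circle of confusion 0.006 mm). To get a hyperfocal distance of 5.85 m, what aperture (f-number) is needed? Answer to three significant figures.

f/5.60

Rearrange H = f²/(N·c) + f for N: N = f² / ((H − f)·c).
N = 14² / ((5850 − 14) × 0.006) = 196 / 35.02 ≈ 5.60.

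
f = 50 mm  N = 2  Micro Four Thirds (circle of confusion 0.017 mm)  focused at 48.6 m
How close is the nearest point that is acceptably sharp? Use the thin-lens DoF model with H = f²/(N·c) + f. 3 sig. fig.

29.3 m

Hyperfocal distance H = f²/(N·c) + f = 50²/(2 × 0.017) + 50 = 2500/0.034 + 50 ≈ 73579.4 mm ≈ 73.58 m.
Near limit Dn = s·(H − f)/(H + s − 2f) = 48600 × (73579.4 − 50) / (73579.4 + 48600 − 2 × 50) = 48600 × 73529.4 / 122079.4 ≈ 29272 mm ≈ 29.3 m.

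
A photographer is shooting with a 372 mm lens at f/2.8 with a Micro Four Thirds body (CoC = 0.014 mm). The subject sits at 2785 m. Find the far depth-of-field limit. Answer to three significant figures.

Hyperfocal distance H = f²/(N·c) + f = 372²/(2.8 × 0.014) + 372 = 138384/0.0392 + 372 ≈ 3530576.1 mm ≈ 3531 m.
Far limit Df = s·(H − f)/(H − s) = 2785000 × (3530576.1 − 372) / (3530576.1 − 2785000) = 2785000 × 3530204.1 / 745576.1 ≈ 13186606 mm ≈ 13200 m.

13200 m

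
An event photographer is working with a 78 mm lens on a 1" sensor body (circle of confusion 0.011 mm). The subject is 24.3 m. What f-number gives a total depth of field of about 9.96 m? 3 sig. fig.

f/4.50

Write h = H − f = f²/(N·c). The thin-lens limits are Dn = s·h/(h + (s−f)) and Df = s·h/(h − (s−f)), so DoF = Df − Dn = 2·s·(s−f)·h / (h² − (s−f)²).
That is a quadratic in h: DoF·h² − 2·s·(s−f)·h − DoF·(s−f)² = 0 ⇒ h = (s−f)·(s + √(s² + DoF²)) / DoF = 24222 × (24300 + √(24300² + 9960²)) / 9960 = 24222 × (24300 + 26262.0) / 9960 ≈ 122963 mm.
Then N = f²/(c·h) = 78² / (0.011 × 122963) = 6084 / 1352.6 ≈ 4.50.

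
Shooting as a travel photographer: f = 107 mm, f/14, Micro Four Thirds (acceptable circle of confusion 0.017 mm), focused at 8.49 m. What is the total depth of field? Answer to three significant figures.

3.05 m

Hyperfocal distance H = f²/(N·c) + f = 107²/(14 × 0.017) + 107 = 11449/0.238 + 107 ≈ 48212.0 mm ≈ 48.21 m.
Near limit Dn = s·(H − f)/(H + s − 2f) = 8490 × (48212.0 − 107) / (48212.0 + 8490 − 2 × 107) = 8490 × 48105.0 / 56488.0 ≈ 7230.1 mm.
Far limit Df = s·(H − f)/(H − s) = 8490 × (48212.0 − 107) / (48212.0 − 8490) = 8490 × 48105.0 / 39722.0 ≈ 10281.7 mm.
Depth of field = Df − Dn = 10281.7 − 7230.1 ≈ 3051.6 mm ≈ 3.05 m.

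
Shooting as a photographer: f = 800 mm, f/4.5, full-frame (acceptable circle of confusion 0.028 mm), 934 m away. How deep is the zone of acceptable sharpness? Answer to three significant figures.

355 m

Hyperfocal distance H = f²/(N·c) + f = 800²/(4.5 × 0.028) + 800 = 640000/0.126 + 800 ≈ 5080165.1 mm ≈ 5080 m.
Near limit Dn = s·(H − f)/(H + s − 2f) = 934000 × (5080165.1 − 800) / (5080165.1 + 934000 − 2 × 800) = 934000 × 5079365.1 / 6012565.1 ≈ 789035 mm.
Far limit Df = s·(H − f)/(H − s) = 934000 × (5080165.1 − 800) / (5080165.1 − 934000) = 934000 × 5079365.1 / 4146165.1 ≈ 1144220 mm.
Depth of field = Df − Dn = 1144220 − 789035 ≈ 355185 mm ≈ 355 m.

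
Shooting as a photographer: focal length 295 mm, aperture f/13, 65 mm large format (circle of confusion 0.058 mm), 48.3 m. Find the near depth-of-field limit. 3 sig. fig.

34.1 m

Hyperfocal distance H = f²/(N·c) + f = 295²/(13 × 0.058) + 295 = 87025/0.754 + 295 ≈ 115712.8 mm ≈ 115.7 m.
Near limit Dn = s·(H − f)/(H + s − 2f) = 48300 × (115712.8 − 295) / (115712.8 + 48300 − 2 × 295) = 48300 × 115417.8 / 163422.8 ≈ 34112 mm ≈ 34.1 m.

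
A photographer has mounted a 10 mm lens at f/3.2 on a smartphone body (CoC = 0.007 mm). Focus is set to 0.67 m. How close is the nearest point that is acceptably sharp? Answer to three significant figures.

0.584 m

Hyperfocal distance H = f²/(N·c) + f = 10²/(3.2 × 0.007) + 10 = 100/0.0224 + 10 ≈ 4474.3 mm ≈ 4.474 m.
Near limit Dn = s·(H − f)/(H + s − 2f) = 670 × (4474.3 − 10) / (4474.3 + 670 − 2 × 10) = 670 × 4464.3 / 5124.3 ≈ 583.71 mm ≈ 0.584 m.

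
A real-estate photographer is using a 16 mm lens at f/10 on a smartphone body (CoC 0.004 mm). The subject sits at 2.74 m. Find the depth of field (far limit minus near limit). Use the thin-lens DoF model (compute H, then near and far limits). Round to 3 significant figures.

Hyperfocal distance H = f²/(N·c) + f = 16²/(10 × 0.004) + 16 = 256/0.04 + 16 ≈ 6416.0 mm ≈ 6.416 m.
Near limit Dn = s·(H − f)/(H + s − 2f) = 2740 × (6416.0 − 16) / (6416.0 + 2740 − 2 × 16) = 2740 × 6400.0 / 9124.0 ≈ 1922.0 mm.
Far limit Df = s·(H − f)/(H − s) = 2740 × (6416.0 − 16) / (6416.0 − 2740) = 2740 × 6400.0 / 3676.0 ≈ 4770.4 mm.
Depth of field = Df − Dn = 4770.4 − 1922.0 ≈ 2848.4 mm ≈ 2.85 m.

2.85 m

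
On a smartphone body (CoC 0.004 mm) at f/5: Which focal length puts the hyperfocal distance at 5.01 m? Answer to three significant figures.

From H = f²/(N·c) + f, with f ≪ H: f ≈ √(H·N·c) = √(5010 × 5 × 0.004) = √100.20 ≈ 10.01 mm.
The +f correction barely moves this — solving exactly, f² + N·c·f − N·c·H = 0 ⇒ f = (−N·c + √((N·c)² + 4·N·c·H))/2 = (−0.02 + √400.80)/2 ≈ 10.000 mm, so f ≈ 10.0 mm.

10.0 mm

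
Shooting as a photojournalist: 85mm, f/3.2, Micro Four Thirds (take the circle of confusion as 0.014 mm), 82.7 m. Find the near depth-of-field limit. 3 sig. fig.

Hyperfocal distance H = f²/(N·c) + f = 85²/(3.2 × 0.014) + 85 = 7225/0.0448 + 85 ≈ 161357.3 mm ≈ 161.4 m.
Near limit Dn = s·(H − f)/(H + s − 2f) = 82700 × (161357.3 − 85) / (161357.3 + 82700 − 2 × 85) = 82700 × 161272.3 / 243887.3 ≈ 54686 mm ≈ 54.7 m.

54.7 m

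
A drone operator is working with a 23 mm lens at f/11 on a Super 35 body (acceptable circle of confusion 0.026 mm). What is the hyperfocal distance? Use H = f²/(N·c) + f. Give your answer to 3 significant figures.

Hyperfocal distance H = f²/(N·c) + f = 23²/(11 × 0.026) + 23 = 529/0.286 + 23 ≈ 1872.7 mm ≈ 1.87 m.

1.87 m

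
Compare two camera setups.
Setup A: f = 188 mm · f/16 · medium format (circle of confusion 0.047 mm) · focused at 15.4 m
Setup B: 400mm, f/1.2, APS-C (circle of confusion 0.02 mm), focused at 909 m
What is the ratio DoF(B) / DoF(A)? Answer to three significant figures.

Setup A: H = 188²/(16×0.047) + 188 ≈ 47188.0 mm; DoF = Df − Dn = 22770 − 11634 ≈ 11136 mm.
Setup B: H = 400²/(1.2×0.02) + 400 ≈ 6667066.7 mm; DoF = Df − Dn = 1052437 − 799972 ≈ 252465 mm.
Ratio = 252465 / 11136 ≈ 22.7.

22.7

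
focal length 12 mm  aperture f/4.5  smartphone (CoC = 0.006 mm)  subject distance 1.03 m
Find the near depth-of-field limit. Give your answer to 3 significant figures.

Hyperfocal distance H = f²/(N·c) + f = 12²/(4.5 × 0.006) + 12 = 144/0.027 + 12 ≈ 5345.3 mm ≈ 5.345 m.
Near limit Dn = s·(H − f)/(H + s − 2f) = 1030 × (5345.3 − 12) / (5345.3 + 1030 − 2 × 12) = 1030 × 5333.3 / 6351.3 ≈ 864.91 mm ≈ 0.865 m.

0.865 m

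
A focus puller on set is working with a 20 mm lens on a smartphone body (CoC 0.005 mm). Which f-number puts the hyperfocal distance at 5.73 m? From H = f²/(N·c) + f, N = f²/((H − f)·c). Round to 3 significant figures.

Rearrange H = f²/(N·c) + f for N: N = f² / ((H − f)·c).
N = 20² / ((5730 − 20) × 0.005) = 400 / 28.55 ≈ 14.

f/14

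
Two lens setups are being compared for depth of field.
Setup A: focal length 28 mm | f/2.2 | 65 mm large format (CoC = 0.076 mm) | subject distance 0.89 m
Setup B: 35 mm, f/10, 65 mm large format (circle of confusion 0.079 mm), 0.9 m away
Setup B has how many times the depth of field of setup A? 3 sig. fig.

Setup A: H = 28²/(2.2×0.076) + 28 ≈ 4717.0 mm; DoF = Df − Dn = 1090.47 − 751.79 ≈ 338.68 mm.
Setup B: H = 35²/(10×0.079) + 35 ≈ 1585.6 mm; DoF = Df − Dn = 2035.4 − 577.7 ≈ 1457.7 mm.
Ratio = 1457.7 / 338.68 ≈ 4.30.

4.30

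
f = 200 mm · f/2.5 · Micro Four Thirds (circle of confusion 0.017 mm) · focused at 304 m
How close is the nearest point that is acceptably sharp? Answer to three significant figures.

Hyperfocal distance H = f²/(N·c) + f = 200²/(2.5 × 0.017) + 200 = 40000/0.0425 + 200 ≈ 941376.5 mm ≈ 941.4 m.
Near limit Dn = s·(H − f)/(H + s − 2f) = 304000 × (941376.5 − 200) / (941376.5 + 304000 − 2 × 200) = 304000 × 941176.5 / 1244976.5 ≈ 229818 mm ≈ 230 m.

230 m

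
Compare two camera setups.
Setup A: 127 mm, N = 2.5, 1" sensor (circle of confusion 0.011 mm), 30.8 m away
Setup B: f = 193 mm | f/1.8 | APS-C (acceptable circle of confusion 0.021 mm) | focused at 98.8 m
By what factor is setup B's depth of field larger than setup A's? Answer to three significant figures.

6.18

Setup A: H = 127²/(2.5×0.011) + 127 ≈ 586636.1 mm; DoF = Df − Dn = 32499.7 − 29269.3 ≈ 3230.4 mm.
Setup B: H = 193²/(1.8×0.021) + 193 ≈ 985616.3 mm; DoF = Df − Dn = 109786 − 89813 ≈ 19973 mm.
Ratio = 19973 / 3230.4 ≈ 6.18.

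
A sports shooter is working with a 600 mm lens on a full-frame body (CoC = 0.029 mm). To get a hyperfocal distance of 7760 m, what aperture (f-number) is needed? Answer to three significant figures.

Rearrange H = f²/(N·c) + f for N: N = f² / ((H − f)·c).
N = 600² / ((7760000 − 600) × 0.029) = 360000 / 225023 ≈ 1.60.

f/1.60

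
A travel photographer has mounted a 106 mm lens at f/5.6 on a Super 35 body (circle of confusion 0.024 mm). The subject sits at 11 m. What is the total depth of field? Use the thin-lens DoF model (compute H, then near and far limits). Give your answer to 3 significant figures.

2.92 m

Hyperfocal distance H = f²/(N·c) + f = 106²/(5.6 × 0.024) + 106 = 11236/0.1344 + 106 ≈ 83707.2 mm ≈ 83.71 m.
Near limit Dn = s·(H − f)/(H + s − 2f) = 11000 × (83707.2 − 106) / (83707.2 + 11000 − 2 × 106) = 11000 × 83601.2 / 94495.2 ≈ 9731.9 mm.
Far limit Df = s·(H − f)/(H − s) = 11000 × (83707.2 − 106) / (83707.2 − 11000) = 11000 × 83601.2 / 72707.2 ≈ 12648.2 mm.
Depth of field = Df − Dn = 12648.2 − 9731.9 ≈ 2916.3 mm ≈ 2.92 m.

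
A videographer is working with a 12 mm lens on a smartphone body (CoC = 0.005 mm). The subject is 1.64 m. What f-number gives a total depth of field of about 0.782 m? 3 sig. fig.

f/4

Write h = H − f = f²/(N·c). The thin-lens limits are Dn = s·h/(h + (s−f)) and Df = s·h/(h − (s−f)), so DoF = Df − Dn = 2·s·(s−f)·h / (h² − (s−f)²).
That is a quadratic in h: DoF·h² − 2·s·(s−f)·h − DoF·(s−f)² = 0 ⇒ h = (s−f)·(s + √(s² + DoF²)) / DoF = 1628 × (1640 + √(1640² + 782²)) / 782 = 1628 × (1640 + 1816.90) / 782 ≈ 7196.7 mm.
Then N = f²/(c·h) = 12² / (0.005 × 7196.7) = 144 / 35.984 ≈ 4.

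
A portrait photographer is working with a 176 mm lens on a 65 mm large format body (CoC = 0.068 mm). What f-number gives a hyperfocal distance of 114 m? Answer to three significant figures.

Rearrange H = f²/(N·c) + f for N: N = f² / ((H − f)·c).
N = 176² / ((114000 − 176) × 0.068) = 30976 / 7740 ≈ 4.

f/4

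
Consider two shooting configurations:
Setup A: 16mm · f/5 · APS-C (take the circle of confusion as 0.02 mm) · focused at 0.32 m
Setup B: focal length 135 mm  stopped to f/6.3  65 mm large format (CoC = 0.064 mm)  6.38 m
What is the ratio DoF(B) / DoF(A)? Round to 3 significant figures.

Setup A: H = 16²/(5×0.02) + 16 ≈ 2576.0 mm; DoF = Df − Dn = 363.121 − 286.034 ≈ 77.087 mm.
Setup B: H = 135²/(6.3×0.064) + 135 ≈ 45335.9 mm; DoF = Df − Dn = 7402.8 − 5605.5 ≈ 1797.3 mm.
Ratio = 1797.3 / 77.087 ≈ 23.3.

23.3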